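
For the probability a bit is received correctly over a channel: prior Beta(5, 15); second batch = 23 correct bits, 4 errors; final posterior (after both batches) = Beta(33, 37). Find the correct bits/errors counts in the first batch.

5 correct bits and 18 errors

Because Beta–binomial updating is additive in the counts, the combined data contributed (α_post−α_prior, β_post−β_prior) successes and failures.
Total across both batches: 33−5=28 correct bits, 37−15=22 errors.
Subtract the second batch: 28−23=5 correct bits and 22−4=18 errors.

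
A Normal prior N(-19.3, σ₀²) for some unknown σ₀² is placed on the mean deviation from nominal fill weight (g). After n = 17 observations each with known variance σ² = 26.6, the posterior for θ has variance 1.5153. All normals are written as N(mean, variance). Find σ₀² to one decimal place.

For the Normal–Normal model with known σ², precisions add: τ_n = τ₀ + n/σ².
So 1/σ₀² = 1/1.5153 − 17/26.6 = 0.659935 − 0.639098 = 0.020837.
Hence σ₀² = 1/0.020837 ≈ 48.0.

σ₀² = 48.0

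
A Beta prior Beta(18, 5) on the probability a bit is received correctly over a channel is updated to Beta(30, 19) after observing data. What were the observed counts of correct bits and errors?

Beta is conjugate to the binomial likelihood: posterior = Beta(a+s, b+f).
So s = 30 − 18 = 12 and f = 19 − 5 = 14.

12 correct bits and 14 errors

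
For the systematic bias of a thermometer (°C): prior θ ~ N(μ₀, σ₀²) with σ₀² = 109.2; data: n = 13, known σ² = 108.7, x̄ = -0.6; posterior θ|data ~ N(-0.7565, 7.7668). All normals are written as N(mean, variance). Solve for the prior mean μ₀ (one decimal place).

With known observation variance, the Normal–Normal posterior has precision τ_n = τ₀ + n/σ² and mean μ_n = (τ₀μ₀ + (n/σ²)x̄)/τ_n.
Here τ₀ = 1/109.2 = 0.009158 and τ_data = 13/108.7 = 0.119595, so τ_n = 0.128753.
Rearranging for μ₀: μ₀ = (μ_n·τ_n − τ_data·x̄)/τ₀ = (-0.7565·0.128753 − 0.119595·-0.6) / 0.009158 = -0.025645/0.009158 ≈ -2.8.

μ₀ = -2.8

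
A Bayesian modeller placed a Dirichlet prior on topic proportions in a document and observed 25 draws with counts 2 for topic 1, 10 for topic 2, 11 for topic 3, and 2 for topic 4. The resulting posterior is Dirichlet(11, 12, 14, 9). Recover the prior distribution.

Dirichlet(9, 2, 3, 7)

For a Dirichlet(α) prior with multinomial counts c, the posterior is Dirichlet(α + c) componentwise.
Subtract each count from the matching posterior parameter: 11−2=9, 12−10=2, 14−11=3, 9−2=7.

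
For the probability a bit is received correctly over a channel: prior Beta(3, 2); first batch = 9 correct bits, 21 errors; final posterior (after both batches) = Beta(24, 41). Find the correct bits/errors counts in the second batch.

12 correct bits and 18 errors

Because Beta–binomial updating is additive in the counts, the combined data contributed (α_post−α_prior, β_post−β_prior) successes and failures.
Total across both batches: 24−3=21 correct bits, 41−2=39 errors.
Subtract the first batch: 21−9=12 correct bits and 39−21=18 errors.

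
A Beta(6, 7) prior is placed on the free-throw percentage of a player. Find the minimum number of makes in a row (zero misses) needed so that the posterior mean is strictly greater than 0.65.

k = 8

After k makes and 0 misses the posterior is Beta(6+k, 7), with mean (6+k)/(6+7+k).
Set (6+k)/(13+k) > 0.65 and solve: k > (0.65·13 − 6)/(1 − 0.65) = 7.000.
The smallest integer exceeding 7.000 is 8, and checking k=8: (14)/(21) = 0.6667 > 0.65.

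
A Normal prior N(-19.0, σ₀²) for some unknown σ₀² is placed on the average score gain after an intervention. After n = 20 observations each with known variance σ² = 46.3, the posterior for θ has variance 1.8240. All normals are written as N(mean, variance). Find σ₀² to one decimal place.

σ₀² = 8.6

Posterior precision equals prior precision plus data precision: 1/σ_n² = 1/σ₀² + n/σ².
So 1/σ₀² = 1/1.8240 − 20/46.3 = 0.548246 − 0.431965 = 0.116281.
Hence σ₀² = 1/0.116281 ≈ 8.6.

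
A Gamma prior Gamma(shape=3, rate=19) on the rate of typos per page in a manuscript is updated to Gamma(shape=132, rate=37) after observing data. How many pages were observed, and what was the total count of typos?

n = 18 pages with total 129 typos

A Gamma(α, β) prior (rate parametrization) on a Poisson rate with n observations summing to S gives posterior Gamma(α+S, β+n).
Matching: Σxᵢ = 132 − 3 = 129 and n = 37 − 19 = 18.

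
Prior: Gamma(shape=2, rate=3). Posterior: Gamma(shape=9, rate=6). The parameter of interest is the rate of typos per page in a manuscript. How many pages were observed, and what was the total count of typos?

n = 3 pages with total 7 typos

Gamma–Poisson conjugacy: posterior shape = α + Σxᵢ, posterior rate = β + n.
Matching: Σxᵢ = 9 − 2 = 7 and n = 6 − 3 = 3.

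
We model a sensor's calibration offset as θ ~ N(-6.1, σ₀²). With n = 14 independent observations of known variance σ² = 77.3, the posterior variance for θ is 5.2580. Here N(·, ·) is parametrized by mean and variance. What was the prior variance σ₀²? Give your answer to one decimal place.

For the Normal–Normal model with known σ², precisions add: τ_n = τ₀ + n/σ².
So 1/σ₀² = 1/5.2580 − 14/77.3 = 0.190186 − 0.181113 = 0.009073.
Hence σ₀² = 1/0.009073 ≈ 110.2.

σ₀² = 110.2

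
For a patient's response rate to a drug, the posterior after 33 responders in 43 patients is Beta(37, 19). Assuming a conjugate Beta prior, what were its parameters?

Beta(4, 9)

A Beta(a, b) prior with s successes and f failures in binomial data gives a Beta(a+s, b+f) posterior.
Subtract the data counts: 37−33=4, 19−10=9.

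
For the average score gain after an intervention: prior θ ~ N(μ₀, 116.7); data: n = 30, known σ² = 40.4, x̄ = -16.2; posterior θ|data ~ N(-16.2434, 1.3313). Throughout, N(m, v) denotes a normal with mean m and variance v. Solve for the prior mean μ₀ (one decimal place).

With known observation variance, the Normal–Normal posterior has precision τ_n = τ₀ + n/σ² and mean μ_n = (τ₀μ₀ + (n/σ²)x̄)/τ_n.
Here τ₀ = 1/116.7 = 0.008569 and τ_data = 30/40.4 = 0.742574, so τ_n = 0.751143.
Rearranging for μ₀: μ₀ = (μ_n·τ_n − τ_data·x̄)/τ₀ = (-16.2434·0.751143 − 0.742574·-16.2) / 0.008569 = -0.171417/0.008569 ≈ -20.0.

μ₀ = -20.0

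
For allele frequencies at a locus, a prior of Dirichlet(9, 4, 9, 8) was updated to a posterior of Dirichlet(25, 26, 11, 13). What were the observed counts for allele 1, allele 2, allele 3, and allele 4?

counts (16, 22, 2, 5)

For a Dirichlet(α) prior with multinomial counts c, the posterior is Dirichlet(α + c) componentwise.
Counts are posterior − prior componentwise: 25−9=16, 26−4=22, 11−9=2, 13−8=5.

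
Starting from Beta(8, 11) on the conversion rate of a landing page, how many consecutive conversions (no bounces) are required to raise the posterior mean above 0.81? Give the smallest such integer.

k = 39

After k conversions and 0 bounces the posterior is Beta(8+k, 11), with mean (8+k)/(8+11+k).
Set (8+k)/(19+k) > 0.81 and solve: k > (0.81·19 − 8)/(1 − 0.81) = 38.895.
The smallest integer exceeding 38.895 is 39, and checking k=39: (47)/(58) = 0.8103 > 0.81.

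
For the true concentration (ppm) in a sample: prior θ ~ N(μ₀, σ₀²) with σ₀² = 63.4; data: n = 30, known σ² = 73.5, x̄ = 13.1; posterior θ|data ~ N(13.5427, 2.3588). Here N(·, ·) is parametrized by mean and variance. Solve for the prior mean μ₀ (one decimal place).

μ₀ = 25.0

The posterior mean is a precision-weighted average: μ_n = (τ₀μ₀ + τ_data·x̄)/(τ₀+τ_data), with τ₀=1/σ₀² and τ_data=n/σ².
Here τ₀ = 1/63.4 = 0.015773 and τ_data = 30/73.5 = 0.408163, so τ_n = 0.423936.
Rearranging for μ₀: μ₀ = (μ_n·τ_n − τ_data·x̄)/τ₀ = (13.5427·0.423936 − 0.408163·13.1) / 0.015773 = 0.394303/0.015773 ≈ 25.0.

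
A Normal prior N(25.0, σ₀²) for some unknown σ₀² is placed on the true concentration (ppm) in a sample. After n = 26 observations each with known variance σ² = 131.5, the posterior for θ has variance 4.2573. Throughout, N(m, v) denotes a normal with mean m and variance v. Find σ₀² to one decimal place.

σ₀² = 26.9

For the Normal–Normal model with known σ², precisions add: τ_n = τ₀ + n/σ².
So 1/σ₀² = 1/4.2573 − 26/131.5 = 0.234891 − 0.197719 = 0.037172.
Hence σ₀² = 1/0.037172 ≈ 26.9.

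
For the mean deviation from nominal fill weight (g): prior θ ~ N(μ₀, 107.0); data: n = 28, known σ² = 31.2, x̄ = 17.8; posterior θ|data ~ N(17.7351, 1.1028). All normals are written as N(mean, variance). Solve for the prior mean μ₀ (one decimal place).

μ₀ = 11.5

With known observation variance, the Normal–Normal posterior has precision τ_n = τ₀ + n/σ² and mean μ_n = (τ₀μ₀ + (n/σ²)x̄)/τ_n.
Here τ₀ = 1/107.0 = 0.009346 and τ_data = 28/31.2 = 0.897436, so τ_n = 0.906782.
Rearranging for μ₀: μ₀ = (μ_n·τ_n − τ_data·x̄)/τ₀ = (17.7351·0.906782 − 0.897436·17.8) / 0.009346 = 0.107509/0.009346 ≈ 11.5.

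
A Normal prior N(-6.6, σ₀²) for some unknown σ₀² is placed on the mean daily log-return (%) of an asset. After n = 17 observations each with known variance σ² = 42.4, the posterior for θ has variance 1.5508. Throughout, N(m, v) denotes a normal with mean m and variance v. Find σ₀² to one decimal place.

For the Normal–Normal model with known σ², precisions add: τ_n = τ₀ + n/σ².
So 1/σ₀² = 1/1.5508 − 17/42.4 = 0.644828 − 0.400943 = 0.243885.
Hence σ₀² = 1/0.243885 ≈ 4.1.

σ₀² = 4.1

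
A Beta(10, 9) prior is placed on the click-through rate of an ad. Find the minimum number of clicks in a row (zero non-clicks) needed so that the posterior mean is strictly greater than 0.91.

k = 82

After k clicks and 0 non-clicks the posterior is Beta(10+k, 9), with mean (10+k)/(10+9+k).
Set (10+k)/(19+k) > 0.91 and solve: k > (0.91·19 − 10)/(1 − 0.91) = 81.000.
The smallest integer exceeding 81.000 is 82, and checking k=82: (92)/(101) = 0.9109 > 0.91.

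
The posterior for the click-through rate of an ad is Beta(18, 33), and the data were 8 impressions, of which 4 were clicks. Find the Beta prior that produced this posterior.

Beta(14, 29)

Under Beta–binomial conjugacy the posterior parameters are (a+s, b+f).
So a = 18 − 4 = 14 and b = 33 − 4 = 29.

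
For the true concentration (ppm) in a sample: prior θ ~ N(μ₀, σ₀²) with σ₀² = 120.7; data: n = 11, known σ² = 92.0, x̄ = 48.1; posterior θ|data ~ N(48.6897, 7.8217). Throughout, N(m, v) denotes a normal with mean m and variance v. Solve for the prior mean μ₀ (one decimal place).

μ₀ = 57.2

The posterior mean is a precision-weighted average: μ_n = (τ₀μ₀ + τ_data·x̄)/(τ₀+τ_data), with τ₀=1/σ₀² and τ_data=n/σ².
Here τ₀ = 1/120.7 = 0.008285 and τ_data = 11/92.0 = 0.119565, so τ_n = 0.127850.
Rearranging for μ₀: μ₀ = (μ_n·τ_n − τ_data·x̄)/τ₀ = (48.6897·0.127850 − 0.119565·48.1) / 0.008285 = 0.473902/0.008285 ≈ 57.2.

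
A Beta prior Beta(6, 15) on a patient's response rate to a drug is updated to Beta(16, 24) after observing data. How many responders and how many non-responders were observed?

10 responders and 9 non-responders

A Beta(a, b) prior with s successes and f failures in binomial data gives a Beta(a+s, b+f) posterior.
Match parameters: s=16−6=10, f=24−15=9.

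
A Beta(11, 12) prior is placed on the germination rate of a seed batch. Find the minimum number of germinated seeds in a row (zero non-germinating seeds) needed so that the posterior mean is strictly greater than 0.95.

After k germinated seeds and 0 non-germinating seeds the posterior is Beta(11+k, 12), with mean (11+k)/(11+12+k).
Set (11+k)/(23+k) > 0.95 and solve: k > (0.95·23 − 11)/(1 − 0.95) = 217.000.
The smallest integer exceeding 217.000 is 218.

k = 218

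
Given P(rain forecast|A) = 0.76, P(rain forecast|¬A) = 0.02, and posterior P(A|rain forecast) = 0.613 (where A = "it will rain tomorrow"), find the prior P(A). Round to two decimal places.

P(A) = 0.04

Bayes' rule in odds form gives O(A|E) = O(A)·[P(E|A)/P(E|¬A)], hence O(A) = O(A|E)/LR.
Posterior odds = 0.613/(1−0.613) = 1.5840. LR = 0.76/0.02 = 38.0000.
Prior odds = 1.5840/38.0000 = 0.0417, so P(A) = 0.0417/(1+0.0417) ≈ 0.04.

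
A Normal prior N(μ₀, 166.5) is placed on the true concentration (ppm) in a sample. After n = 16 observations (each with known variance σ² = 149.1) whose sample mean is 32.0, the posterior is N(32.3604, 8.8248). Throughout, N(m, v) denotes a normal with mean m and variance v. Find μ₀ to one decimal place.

With known observation variance, the Normal–Normal posterior has precision τ_n = τ₀ + n/σ² and mean μ_n = (τ₀μ₀ + (n/σ²)x̄)/τ_n.
Here τ₀ = 1/166.5 = 0.006006 and τ_data = 16/149.1 = 0.107311, so τ_n = 0.113317.
Rearranging for μ₀: μ₀ = (μ_n·τ_n − τ_data·x̄)/τ₀ = (32.3604·0.113317 − 0.107311·32.0) / 0.006006 = 0.233031/0.006006 ≈ 38.8.

μ₀ = 38.8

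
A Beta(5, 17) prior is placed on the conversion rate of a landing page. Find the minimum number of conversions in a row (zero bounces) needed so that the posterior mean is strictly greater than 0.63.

After k conversions and 0 bounces the posterior is Beta(5+k, 17), with mean (5+k)/(5+17+k).
Set (5+k)/(22+k) > 0.63 and solve: k > (0.63·22 − 5)/(1 − 0.63) = 23.946.
The smallest integer exceeding 23.946 is 24, and checking k=24: (29)/(46) = 0.6304 > 0.63.

k = 24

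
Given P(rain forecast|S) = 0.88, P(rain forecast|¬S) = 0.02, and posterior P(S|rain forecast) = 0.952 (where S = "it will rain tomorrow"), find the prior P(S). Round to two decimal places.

Bayes' rule in odds form gives O(S|E) = O(S)·[P(E|S)/P(E|¬S)], hence O(S) = O(S|E)/LR.
Posterior odds = 0.952/(1−0.952) = 19.8333. LR = 0.88/0.02 = 44.0000.
Prior odds = 19.8333/44.0000 = 0.4508, so P(S) = 0.4508/(1+0.4508) ≈ 0.31.

P(S) = 0.31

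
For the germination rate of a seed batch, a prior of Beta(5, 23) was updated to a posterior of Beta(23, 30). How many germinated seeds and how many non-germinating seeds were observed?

Under Beta–binomial conjugacy the posterior parameters are (a+s, b+f).
So s = 23 − 5 = 18 and f = 30 − 23 = 7.

18 germinated seeds and 7 non-germinating seeds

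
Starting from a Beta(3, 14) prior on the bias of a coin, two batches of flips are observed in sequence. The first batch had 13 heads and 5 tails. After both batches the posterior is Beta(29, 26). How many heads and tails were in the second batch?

13 heads and 7 tails

Sequential conjugate updates are equivalent to a single update on the pooled data, so total successes = posterior α − prior α and total failures = posterior β − prior β.
Total across both batches: 29−3=26 heads, 26−14=12 tails.
Subtract the first batch: 26−13=13 heads and 12−5=7 tails.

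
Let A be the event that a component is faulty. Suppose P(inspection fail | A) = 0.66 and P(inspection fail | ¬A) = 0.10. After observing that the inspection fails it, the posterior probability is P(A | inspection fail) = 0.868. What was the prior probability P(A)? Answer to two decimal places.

In odds form, posterior odds = prior odds × likelihood ratio, so prior odds = posterior odds ÷ LR.
Posterior odds = 0.868/(1−0.868) = 6.5758. LR = 0.66/0.10 = 6.6000.
Prior odds = 6.5758/6.6000 = 0.9963, so P(A) = 0.9963/(1+0.9963) ≈ 0.50.

P(A) = 0.50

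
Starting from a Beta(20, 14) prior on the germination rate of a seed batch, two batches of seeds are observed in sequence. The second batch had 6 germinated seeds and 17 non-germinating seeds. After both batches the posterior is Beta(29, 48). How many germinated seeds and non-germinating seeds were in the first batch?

Sequential conjugate updates are equivalent to a single update on the pooled data, so total successes = posterior α − prior α and total failures = posterior β − prior β.
Total across both batches: 29−20=9 germinated seeds, 48−14=34 non-germinating seeds.
Subtract the second batch: 9−6=3 germinated seeds and 34−17=17 non-germinating seeds.

3 germinated seeds and 17 non-germinating seeds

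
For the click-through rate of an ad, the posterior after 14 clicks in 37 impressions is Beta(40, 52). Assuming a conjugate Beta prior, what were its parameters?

Beta(26, 29)

Under Beta–binomial conjugacy the posterior parameters are (α+s, β+f).
Subtract the data counts: 40−14=26, 52−23=29.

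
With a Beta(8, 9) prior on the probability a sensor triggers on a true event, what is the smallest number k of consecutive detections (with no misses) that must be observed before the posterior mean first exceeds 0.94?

After k detections and 0 misses the posterior is Beta(8+k, 9), with mean (8+k)/(8+9+k).
Set (8+k)/(17+k) > 0.94 and solve: k > (0.94·17 − 8)/(1 − 0.94) = 133.000.
The smallest integer exceeding 133.000 is 134, and checking k=134: (142)/(151) = 0.9404 > 0.94.

k = 134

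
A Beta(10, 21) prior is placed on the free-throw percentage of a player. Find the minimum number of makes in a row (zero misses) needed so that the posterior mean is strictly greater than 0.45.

After k makes and 0 misses the posterior is Beta(10+k, 21), with mean (10+k)/(10+21+k).
Set (10+k)/(31+k) > 0.45 and solve: k > (0.45·31 − 10)/(1 − 0.45) = 7.182.
The smallest integer exceeding 7.182 is 8, and checking k=8: (18)/(39) = 0.4615 > 0.45.

k = 8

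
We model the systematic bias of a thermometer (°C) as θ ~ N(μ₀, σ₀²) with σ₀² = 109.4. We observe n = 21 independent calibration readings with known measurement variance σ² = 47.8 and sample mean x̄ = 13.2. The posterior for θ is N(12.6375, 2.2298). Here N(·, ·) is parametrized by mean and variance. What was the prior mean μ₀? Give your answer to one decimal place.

With known observation variance, the Normal–Normal posterior has precision τ_n = τ₀ + n/σ² and mean μ_n = (τ₀μ₀ + (n/σ²)x̄)/τ_n.
Here τ₀ = 1/109.4 = 0.009141 and τ_data = 21/47.8 = 0.439331, so τ_n = 0.448472.
Rearranging for μ₀: μ₀ = (μ_n·τ_n − τ_data·x̄)/τ₀ = (12.6375·0.448472 − 0.439331·13.2) / 0.009141 = -0.131604/0.009141 ≈ -14.4.

μ₀ = -14.4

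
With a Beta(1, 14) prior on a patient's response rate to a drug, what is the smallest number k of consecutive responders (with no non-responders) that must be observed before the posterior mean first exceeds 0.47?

k = 12

After k responders and 0 non-responders the posterior is Beta(1+k, 14), with mean (1+k)/(1+14+k).
Set (1+k)/(15+k) > 0.47 and solve: k > (0.47·15 − 1)/(1 − 0.47) = 11.415.
The smallest integer exceeding 11.415 is 12.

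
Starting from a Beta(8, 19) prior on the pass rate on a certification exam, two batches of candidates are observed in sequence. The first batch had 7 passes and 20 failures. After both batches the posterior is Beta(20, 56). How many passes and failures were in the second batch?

5 passes and 17 failures

Because Beta–binomial updating is additive in the counts, the combined data contributed (α_post−α_prior, β_post−β_prior) successes and failures.
Total across both batches: 20−8=12 passes, 56−19=37 failures.
Subtract the first batch: 12−7=5 passes and 37−20=17 failures.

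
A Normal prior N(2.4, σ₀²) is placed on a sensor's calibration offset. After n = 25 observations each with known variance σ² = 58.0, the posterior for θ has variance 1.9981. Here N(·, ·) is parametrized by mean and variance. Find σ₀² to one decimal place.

Posterior precision equals prior precision plus data precision: 1/σ_n² = 1/σ₀² + n/σ².
So 1/σ₀² = 1/1.9981 − 25/58.0 = 0.500475 − 0.431034 = 0.069441.
Hence σ₀² = 1/0.069441 ≈ 14.4.

σ₀² = 14.4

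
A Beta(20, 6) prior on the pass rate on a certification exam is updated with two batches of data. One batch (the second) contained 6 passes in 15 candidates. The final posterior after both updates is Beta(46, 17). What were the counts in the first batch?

Sequential conjugate updates are equivalent to a single update on the pooled data, so total successes = posterior α − prior α and total failures = posterior β − prior β.
Total across both batches: 46−20=26 passes, 17−6=11 failures.
Subtract the second batch: 26−6=20 passes and 11−9=2 failures.

20 passes and 2 failures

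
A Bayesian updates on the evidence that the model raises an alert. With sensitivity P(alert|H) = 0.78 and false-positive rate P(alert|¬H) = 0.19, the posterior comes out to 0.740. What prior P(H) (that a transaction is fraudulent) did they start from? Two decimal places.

P(H) = 0.41

In odds form, posterior odds = prior odds × likelihood ratio, so prior odds = posterior odds ÷ LR.
Posterior odds = 0.740/(1−0.740) = 2.8462. LR = 0.78/0.19 = 4.1053.
Prior odds = 2.8462/4.1053 = 0.6933, so P(H) = 0.6933/(1+0.6933) ≈ 0.41.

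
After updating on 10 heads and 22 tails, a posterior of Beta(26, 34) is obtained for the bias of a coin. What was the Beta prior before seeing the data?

Beta(16, 12)

Under Beta–binomial conjugacy the posterior parameters are (a+s, b+f).
Subtract the data counts: 26−10=16, 34−22=12.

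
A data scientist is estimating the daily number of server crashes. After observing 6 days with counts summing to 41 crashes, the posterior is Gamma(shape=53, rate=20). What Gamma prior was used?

A Gamma(α, β) prior (rate parametrization) on a Poisson rate with n observations summing to S gives posterior Gamma(α+S, β+n).
So α = 53 − 41 = 12 and β = 20 − 6 = 14.

Gamma(shape=12, rate=14)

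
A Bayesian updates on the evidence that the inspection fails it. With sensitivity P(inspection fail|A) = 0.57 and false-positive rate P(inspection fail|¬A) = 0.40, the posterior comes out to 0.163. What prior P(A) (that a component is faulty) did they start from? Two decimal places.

P(A) = 0.12

In odds form, posterior odds = prior odds × likelihood ratio, so prior odds = posterior odds ÷ LR.
Posterior odds = 0.163/(1−0.163) = 0.1947. LR = 0.57/0.40 = 1.4250.
Prior odds = 0.1947/1.4250 = 0.1366, so P(A) = 0.1366/(1+0.1366) ≈ 0.12.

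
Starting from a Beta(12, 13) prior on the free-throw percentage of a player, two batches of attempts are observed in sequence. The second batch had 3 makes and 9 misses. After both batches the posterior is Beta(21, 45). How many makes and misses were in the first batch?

6 makes and 23 misses

Because Beta–binomial updating is additive in the counts, the combined data contributed (α_post−α_prior, β_post−β_prior) successes and failures.
Total across both batches: 21−12=9 makes, 45−13=32 misses.
Subtract the second batch: 9−3=6 makes and 32−9=23 misses.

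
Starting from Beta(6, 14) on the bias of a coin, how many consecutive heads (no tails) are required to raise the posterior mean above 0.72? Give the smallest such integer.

After k heads and 0 tails the posterior is Beta(6+k, 14), with mean (6+k)/(6+14+k).
Set (6+k)/(20+k) > 0.72 and solve: k > (0.72·20 − 6)/(1 − 0.72) = 30.000.
The smallest integer exceeding 30.000 is 31.

k = 31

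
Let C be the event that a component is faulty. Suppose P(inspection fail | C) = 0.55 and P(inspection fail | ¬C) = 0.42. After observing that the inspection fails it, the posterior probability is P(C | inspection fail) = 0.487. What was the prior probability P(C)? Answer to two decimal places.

Bayes' rule in odds form gives O(C|E) = O(C)·[P(E|C)/P(E|¬C)], hence O(C) = O(C|E)/LR.
Posterior odds = 0.487/(1−0.487) = 0.9493. LR = 0.55/0.42 = 1.3095.
Prior odds = 0.9493/1.3095 = 0.7249, so P(C) = 0.7249/(1+0.7249) ≈ 0.42.

P(C) = 0.42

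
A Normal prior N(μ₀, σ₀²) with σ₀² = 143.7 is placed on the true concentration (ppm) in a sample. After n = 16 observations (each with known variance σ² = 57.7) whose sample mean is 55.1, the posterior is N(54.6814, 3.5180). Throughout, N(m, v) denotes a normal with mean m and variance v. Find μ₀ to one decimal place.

With known observation variance, the Normal–Normal posterior has precision τ_n = τ₀ + n/σ² and mean μ_n = (τ₀μ₀ + (n/σ²)x̄)/τ_n.
Here τ₀ = 1/143.7 = 0.006959 and τ_data = 16/57.7 = 0.277296, so τ_n = 0.284255.
Rearranging for μ₀: μ₀ = (μ_n·τ_n − τ_data·x̄)/τ₀ = (54.6814·0.284255 − 0.277296·55.1) / 0.006959 = 0.264452/0.006959 ≈ 38.0.

μ₀ = 38.0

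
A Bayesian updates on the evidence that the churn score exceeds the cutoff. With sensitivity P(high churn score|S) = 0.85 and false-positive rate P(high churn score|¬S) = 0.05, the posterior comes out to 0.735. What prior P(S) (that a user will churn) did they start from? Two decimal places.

In odds form, posterior odds = prior odds × likelihood ratio, so prior odds = posterior odds ÷ LR.
Posterior odds = 0.735/(1−0.735) = 2.7736. LR = 0.85/0.05 = 17.0000.
Prior odds = 2.7736/17.0000 = 0.1632, so P(S) = 0.1632/(1+0.1632) ≈ 0.14.

P(S) = 0.14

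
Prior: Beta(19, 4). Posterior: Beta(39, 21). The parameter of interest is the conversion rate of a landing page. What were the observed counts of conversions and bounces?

A Beta(a, b) prior with s successes and f failures in binomial data gives a Beta(a+s, b+f) posterior.
Match parameters: s=39−19=20, f=21−4=17.

20 conversions and 17 bounces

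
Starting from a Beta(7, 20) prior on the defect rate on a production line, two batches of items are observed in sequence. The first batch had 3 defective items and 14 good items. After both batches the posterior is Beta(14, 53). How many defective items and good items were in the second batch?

4 defective items and 19 good items

Sequential conjugate updates are equivalent to a single update on the pooled data, so total successes = posterior α − prior α and total failures = posterior β − prior β.
Total across both batches: 14−7=7 defective items, 53−20=33 good items.
Subtract the first batch: 7−3=4 defective items and 33−14=19 good items.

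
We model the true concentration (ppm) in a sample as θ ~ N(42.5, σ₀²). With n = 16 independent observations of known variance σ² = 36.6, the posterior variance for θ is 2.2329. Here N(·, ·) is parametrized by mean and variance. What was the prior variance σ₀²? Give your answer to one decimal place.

σ₀² = 93.5

Posterior precision equals prior precision plus data precision: 1/σ_n² = 1/σ₀² + n/σ².
So 1/σ₀² = 1/2.2329 − 16/36.6 = 0.447848 − 0.437158 = 0.010690.
Hence σ₀² = 1/0.010690 ≈ 93.5.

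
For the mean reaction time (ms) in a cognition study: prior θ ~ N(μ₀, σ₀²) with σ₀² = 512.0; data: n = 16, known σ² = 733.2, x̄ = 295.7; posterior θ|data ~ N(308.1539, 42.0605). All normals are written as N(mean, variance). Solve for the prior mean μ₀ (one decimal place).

With known observation variance, the Normal–Normal posterior has precision τ_n = τ₀ + n/σ² and mean μ_n = (τ₀μ₀ + (n/σ²)x̄)/τ_n.
Here τ₀ = 1/512.0 = 0.001953 and τ_data = 16/733.2 = 0.021822, so τ_n = 0.023775.
Rearranging for μ₀: μ₀ = (μ_n·τ_n − τ_data·x̄)/τ₀ = (308.1539·0.023775 − 0.021822·295.7) / 0.001953 = 0.873594/0.001953 ≈ 447.3.

μ₀ = 447.3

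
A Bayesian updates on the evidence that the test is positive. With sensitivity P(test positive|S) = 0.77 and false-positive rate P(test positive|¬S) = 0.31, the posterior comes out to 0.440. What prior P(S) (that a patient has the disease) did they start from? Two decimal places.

P(S) = 0.24

Bayes' rule in odds form gives O(S|E) = O(S)·[P(E|S)/P(E|¬S)], hence O(S) = O(S|E)/LR.
Posterior odds = 0.440/(1−0.440) = 0.7857. LR = 0.77/0.31 = 2.4839.
Prior odds = 0.7857/2.4839 = 0.3163, so P(S) = 0.3163/(1+0.3163) ≈ 0.24.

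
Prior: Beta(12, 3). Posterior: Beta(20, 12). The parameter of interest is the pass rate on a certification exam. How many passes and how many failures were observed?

Beta is conjugate to the binomial likelihood: posterior = Beta(a+s, b+f).
Match parameters: s=20−12=8, f=12−3=9.

8 passes and 9 failures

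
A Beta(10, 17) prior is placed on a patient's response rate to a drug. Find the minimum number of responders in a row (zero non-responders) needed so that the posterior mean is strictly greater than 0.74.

After k responders and 0 non-responders the posterior is Beta(10+k, 17), with mean (10+k)/(10+17+k).
Set (10+k)/(27+k) > 0.74 and solve: k > (0.74·27 − 10)/(1 − 0.74) = 38.385.
The smallest integer exceeding 38.385 is 39.

k = 39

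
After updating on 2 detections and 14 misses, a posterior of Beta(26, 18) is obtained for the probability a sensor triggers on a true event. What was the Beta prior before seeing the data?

A Beta(α, β) prior with s successes and f failures in binomial data gives a Beta(α+s, β+f) posterior.
So α = 26 − 2 = 24 and β = 18 − 14 = 4.

Beta(24, 4)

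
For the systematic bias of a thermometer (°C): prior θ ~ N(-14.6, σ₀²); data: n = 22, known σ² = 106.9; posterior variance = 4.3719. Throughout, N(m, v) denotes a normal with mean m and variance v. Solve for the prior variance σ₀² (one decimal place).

σ₀² = 43.6

Posterior precision equals prior precision plus data precision: 1/σ_n² = 1/σ₀² + n/σ².
So 1/σ₀² = 1/4.3719 − 22/106.9 = 0.228734 − 0.205800 = 0.022934.
Hence σ₀² = 1/0.022934 ≈ 43.6.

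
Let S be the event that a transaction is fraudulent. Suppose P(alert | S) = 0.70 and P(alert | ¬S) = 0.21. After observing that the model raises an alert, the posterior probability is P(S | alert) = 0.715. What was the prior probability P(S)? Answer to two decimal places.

In odds form, posterior odds = prior odds × likelihood ratio, so prior odds = posterior odds ÷ LR.
Posterior odds = 0.715/(1−0.715) = 2.5088. LR = 0.70/0.21 = 3.3333.
Prior odds = 2.5088/3.3333 = 0.7526, so P(S) = 0.7526/(1+0.7526) ≈ 0.43.

P(S) = 0.43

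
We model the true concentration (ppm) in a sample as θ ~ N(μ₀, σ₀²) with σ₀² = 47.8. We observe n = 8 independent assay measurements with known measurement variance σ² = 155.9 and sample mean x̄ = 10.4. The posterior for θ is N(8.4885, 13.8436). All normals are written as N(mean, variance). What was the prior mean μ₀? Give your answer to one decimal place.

With known observation variance, the Normal–Normal posterior has precision τ_n = τ₀ + n/σ² and mean μ_n = (τ₀μ₀ + (n/σ²)x̄)/τ_n.
Here τ₀ = 1/47.8 = 0.020921 and τ_data = 8/155.9 = 0.051315, so τ_n = 0.072236.
Rearranging for μ₀: μ₀ = (μ_n·τ_n − τ_data·x̄)/τ₀ = (8.4885·0.072236 − 0.051315·10.4) / 0.020921 = 0.079499/0.020921 ≈ 3.8.

μ₀ = 3.8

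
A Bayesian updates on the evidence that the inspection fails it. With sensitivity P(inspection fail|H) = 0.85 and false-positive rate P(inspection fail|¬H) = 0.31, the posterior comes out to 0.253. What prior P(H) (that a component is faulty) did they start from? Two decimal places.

In odds form, posterior odds = prior odds × likelihood ratio, so prior odds = posterior odds ÷ LR.
Posterior odds = 0.253/(1−0.253) = 0.3387. LR = 0.85/0.31 = 2.7419.
Prior odds = 0.3387/2.7419 = 0.1235, so P(H) = 0.1235/(1+0.1235) ≈ 0.11.

P(H) = 0.11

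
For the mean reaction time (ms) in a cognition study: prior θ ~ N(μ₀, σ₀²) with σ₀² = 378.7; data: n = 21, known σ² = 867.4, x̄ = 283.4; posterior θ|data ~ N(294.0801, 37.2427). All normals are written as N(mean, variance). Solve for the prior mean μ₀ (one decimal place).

The posterior mean is a precision-weighted average: μ_n = (τ₀μ₀ + τ_data·x̄)/(τ₀+τ_data), with τ₀=1/σ₀² and τ_data=n/σ².
Here τ₀ = 1/378.7 = 0.002641 and τ_data = 21/867.4 = 0.024210, so τ_n = 0.026851.
Rearranging for μ₀: μ₀ = (μ_n·τ_n − τ_data·x̄)/τ₀ = (294.0801·0.026851 − 0.024210·283.4) / 0.002641 = 1.035231/0.002641 ≈ 392.0.

μ₀ = 392.0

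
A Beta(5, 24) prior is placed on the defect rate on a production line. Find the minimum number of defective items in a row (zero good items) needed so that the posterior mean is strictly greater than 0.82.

k = 105

After k defective items and 0 good items the posterior is Beta(5+k, 24), with mean (5+k)/(5+24+k).
Set (5+k)/(29+k) > 0.82 and solve: k > (0.82·29 − 5)/(1 − 0.82) = 104.333.
The smallest integer exceeding 104.333 is 105.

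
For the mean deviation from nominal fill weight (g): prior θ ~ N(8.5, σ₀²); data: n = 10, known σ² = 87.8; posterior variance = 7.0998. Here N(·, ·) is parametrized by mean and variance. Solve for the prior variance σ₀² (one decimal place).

For the Normal–Normal model with known σ², precisions add: τ_n = τ₀ + n/σ².
So 1/σ₀² = 1/7.0998 − 10/87.8 = 0.140849 − 0.113895 = 0.026954.
Hence σ₀² = 1/0.026954 ≈ 37.1.

σ₀² = 37.1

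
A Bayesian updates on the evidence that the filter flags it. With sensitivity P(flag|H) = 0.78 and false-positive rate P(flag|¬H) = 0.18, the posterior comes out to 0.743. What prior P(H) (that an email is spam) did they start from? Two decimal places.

P(H) = 0.40

Bayes' rule in odds form gives O(H|E) = O(H)·[P(E|H)/P(E|¬H)], hence O(H) = O(H|E)/LR.
Posterior odds = 0.743/(1−0.743) = 2.8911. LR = 0.78/0.18 = 4.3333.
Prior odds = 2.8911/4.3333 = 0.6672, so P(H) = 0.6672/(1+0.6672) ≈ 0.40.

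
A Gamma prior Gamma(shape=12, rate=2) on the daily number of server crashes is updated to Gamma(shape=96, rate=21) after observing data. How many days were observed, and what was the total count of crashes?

n = 19 days with total 84 crashes

A Gamma(α, β) prior (rate parametrization) on a Poisson rate with n observations summing to S gives posterior Gamma(α+S, β+n).
Matching: Σxᵢ = 96 − 12 = 84 and n = 21 − 2 = 19.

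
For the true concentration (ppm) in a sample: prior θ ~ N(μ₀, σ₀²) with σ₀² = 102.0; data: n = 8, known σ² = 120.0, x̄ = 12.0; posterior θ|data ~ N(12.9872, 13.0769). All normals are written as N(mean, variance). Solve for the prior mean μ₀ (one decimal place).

μ₀ = 19.7

The posterior mean is a precision-weighted average: μ_n = (τ₀μ₀ + τ_data·x̄)/(τ₀+τ_data), with τ₀=1/σ₀² and τ_data=n/σ².
Here τ₀ = 1/102.0 = 0.009804 and τ_data = 8/120.0 = 0.066667, so τ_n = 0.076471.
Rearranging for μ₀: μ₀ = (μ_n·τ_n − τ_data·x̄)/τ₀ = (12.9872·0.076471 − 0.066667·12.0) / 0.009804 = 0.193140/0.009804 ≈ 19.7.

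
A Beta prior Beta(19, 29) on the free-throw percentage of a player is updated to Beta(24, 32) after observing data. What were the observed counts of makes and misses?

5 makes and 3 misses

A Beta(α, β) prior with s successes and f failures in binomial data gives a Beta(α+s, β+f) posterior.
So s = 24 − 19 = 5 and f = 32 − 29 = 3.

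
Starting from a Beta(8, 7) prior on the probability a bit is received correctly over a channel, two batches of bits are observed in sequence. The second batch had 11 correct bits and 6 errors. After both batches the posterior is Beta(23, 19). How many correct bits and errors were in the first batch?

Because Beta–binomial updating is additive in the counts, the combined data contributed (α_post−α_prior, β_post−β_prior) successes and failures.
Total across both batches: 23−8=15 correct bits, 19−7=12 errors.
Subtract the second batch: 15−11=4 correct bits and 12−6=6 errors.

4 correct bits and 6 errors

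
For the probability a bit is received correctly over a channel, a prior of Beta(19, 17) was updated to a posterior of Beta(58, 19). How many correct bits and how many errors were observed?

39 correct bits and 2 errors

Beta is conjugate to the binomial likelihood: posterior = Beta(a+s, b+f).
Match parameters: s=58−19=39, f=19−17=2.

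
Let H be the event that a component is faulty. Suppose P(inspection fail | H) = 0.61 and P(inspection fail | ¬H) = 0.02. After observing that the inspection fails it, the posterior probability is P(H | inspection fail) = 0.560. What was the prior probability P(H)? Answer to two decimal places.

P(H) = 0.04

In odds form, posterior odds = prior odds × likelihood ratio, so prior odds = posterior odds ÷ LR.
Posterior odds = 0.560/(1−0.560) = 1.2727. LR = 0.61/0.02 = 30.5000.
Prior odds = 1.2727/30.5000 = 0.0417, so P(H) = 0.0417/(1+0.0417) ≈ 0.04.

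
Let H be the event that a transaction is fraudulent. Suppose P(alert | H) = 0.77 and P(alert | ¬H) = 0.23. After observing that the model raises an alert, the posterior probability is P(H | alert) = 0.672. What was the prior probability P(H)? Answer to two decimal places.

P(H) = 0.38

In odds form, posterior odds = prior odds × likelihood ratio, so prior odds = posterior odds ÷ LR.
Posterior odds = 0.672/(1−0.672) = 2.0488. LR = 0.77/0.23 = 3.3478.
Prior odds = 2.0488/3.3478 = 0.6120, so P(H) = 0.6120/(1+0.6120) ≈ 0.38.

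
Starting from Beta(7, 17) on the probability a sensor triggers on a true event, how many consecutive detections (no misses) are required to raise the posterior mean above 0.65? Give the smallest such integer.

k = 25

After k detections and 0 misses the posterior is Beta(7+k, 17), with mean (7+k)/(7+17+k).
Set (7+k)/(24+k) > 0.65 and solve: k > (0.65·24 − 7)/(1 − 0.65) = 24.571.
The smallest integer exceeding 24.571 is 25.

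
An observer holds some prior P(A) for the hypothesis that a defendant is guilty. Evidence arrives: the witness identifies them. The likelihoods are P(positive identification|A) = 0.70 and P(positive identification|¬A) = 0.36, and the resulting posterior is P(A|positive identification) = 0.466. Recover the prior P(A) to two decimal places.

Bayes' rule in odds form gives O(A|E) = O(A)·[P(E|A)/P(E|¬A)], hence O(A) = O(A|E)/LR.
Posterior odds = 0.466/(1−0.466) = 0.8727. LR = 0.70/0.36 = 1.9444.
Prior odds = 0.8727/1.9444 = 0.4488, so P(A) = 0.4488/(1+0.4488) ≈ 0.31.

P(A) = 0.31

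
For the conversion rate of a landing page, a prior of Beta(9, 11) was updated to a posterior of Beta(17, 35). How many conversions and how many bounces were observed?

8 conversions and 24 bounces

A Beta(a, b) prior with s successes and f failures in binomial data gives a Beta(a+s, b+f) posterior.
Match parameters: s=17−9=8, f=35−11=24.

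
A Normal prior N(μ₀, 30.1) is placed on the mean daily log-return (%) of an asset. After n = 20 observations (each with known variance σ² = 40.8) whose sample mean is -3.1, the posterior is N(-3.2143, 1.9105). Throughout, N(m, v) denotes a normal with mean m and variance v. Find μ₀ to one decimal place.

With known observation variance, the Normal–Normal posterior has precision τ_n = τ₀ + n/σ² and mean μ_n = (τ₀μ₀ + (n/σ²)x̄)/τ_n.
Here τ₀ = 1/30.1 = 0.033223 and τ_data = 20/40.8 = 0.490196, so τ_n = 0.523419.
Rearranging for μ₀: μ₀ = (μ_n·τ_n − τ_data·x̄)/τ₀ = (-3.2143·0.523419 − 0.490196·-3.1) / 0.033223 = -0.162818/0.033223 ≈ -4.9.

μ₀ = -4.9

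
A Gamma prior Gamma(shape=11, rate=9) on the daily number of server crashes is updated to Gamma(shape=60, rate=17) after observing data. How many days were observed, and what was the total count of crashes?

Gamma–Poisson conjugacy: posterior shape = α + Σxᵢ, posterior rate = β + n.
Matching: Σxᵢ = 60 − 11 = 49 and n = 17 − 9 = 8.

n = 8 days with total 49 crashes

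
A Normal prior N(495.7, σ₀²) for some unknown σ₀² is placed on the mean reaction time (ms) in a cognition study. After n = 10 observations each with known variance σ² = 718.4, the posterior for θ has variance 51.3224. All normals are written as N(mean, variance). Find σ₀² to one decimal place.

σ₀² = 179.7

For the Normal–Normal model with known σ², precisions add: τ_n = τ₀ + n/σ².
So 1/σ₀² = 1/51.3224 − 10/718.4 = 0.019485 − 0.013920 = 0.005565.
Hence σ₀² = 1/0.005565 ≈ 179.7.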